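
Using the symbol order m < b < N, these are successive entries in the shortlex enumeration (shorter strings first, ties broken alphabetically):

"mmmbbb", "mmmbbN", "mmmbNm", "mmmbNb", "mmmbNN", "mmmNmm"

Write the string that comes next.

The successor of mmmNmm increments the rightmost position that isn't already N and resets every position after it to m.

mmmNmb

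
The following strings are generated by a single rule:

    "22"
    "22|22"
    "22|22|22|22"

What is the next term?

Every step duplicates the string with '|' between the halves.
Doubling 22|22|22|22 with '|' between the halves:

22|22|22|22|22|22|22|22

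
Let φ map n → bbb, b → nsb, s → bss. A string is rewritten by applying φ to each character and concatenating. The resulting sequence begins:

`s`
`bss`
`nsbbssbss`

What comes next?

bbbbssnsbnsbbssbssnsbbssbss

Apply φ to nsbbssbss symbol by symbol: n→bbb, s→bss, b→nsb, b→nsb, s→bss, s→bss, b→nsb, s→bss, s→bss; joined: bbb bss nsb nsb bss bss nsb bss bss.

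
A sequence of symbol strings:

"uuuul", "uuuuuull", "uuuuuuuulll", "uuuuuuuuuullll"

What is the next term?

Reading off run lengths: u runs 4, 6, 8, 10; l runs 1, 2, 3, 4 — each is linear in n, where the shown terms are n = 2, 3, 4, 5.
Setting n = 6 gives 12, 5 characters in each block.

uuuuuuuuuuuulllll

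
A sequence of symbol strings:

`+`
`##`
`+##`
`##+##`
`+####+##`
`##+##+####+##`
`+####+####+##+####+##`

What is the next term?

From term 3 onward, concatenate the second-to-last term with the last: +·## = +##, ##·+## = ##+##, …
The next term joins ##+##+####+## and +####+####+##+####+##.

##+##+####+##+####+####+##+####+##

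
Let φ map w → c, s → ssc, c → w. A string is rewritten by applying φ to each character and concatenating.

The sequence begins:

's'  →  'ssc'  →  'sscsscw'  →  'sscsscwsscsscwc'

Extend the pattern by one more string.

Rewriting the 15 symbols of sscsscwsscsscwc one by one yields ssc ssc w ssc ssc w c ssc ssc w ssc ssc w c w; concatenated:

sscsscwsscsscwcsscsscwsscsscwcw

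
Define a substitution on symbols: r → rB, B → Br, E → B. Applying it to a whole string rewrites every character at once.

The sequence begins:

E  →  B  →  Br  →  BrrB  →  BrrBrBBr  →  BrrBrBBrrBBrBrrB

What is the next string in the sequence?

BrrBrBBrrBBrBrrBrBBrBrrBBrrBrBBr

Replace each of the 16 characters of BrrBrBBrrBBrBrrB in place — Br rB rB Br rB Br Br rB rB Br Br rB Br rB rB Br — and concatenate.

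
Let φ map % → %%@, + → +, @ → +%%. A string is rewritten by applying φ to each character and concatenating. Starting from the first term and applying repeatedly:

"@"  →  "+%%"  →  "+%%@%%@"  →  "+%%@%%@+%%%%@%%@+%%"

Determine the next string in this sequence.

+%%@%%@+%%%%@%%@+%%+%%@%%@%%@%%@+%%%%@%%@+%%+%%@%%@

φ(+%%@%%@+%%%%@%%@+%%) expands symbol-by-symbol to + %%@ %%@ +%% %%@ %%@ +%% + %%@ %%@ %%@ %%@ +%% %%@ %%@ +%% + %%@ %%@; joining the 19 pieces gives the next term.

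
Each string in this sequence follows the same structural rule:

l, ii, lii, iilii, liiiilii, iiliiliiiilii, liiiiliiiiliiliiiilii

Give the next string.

From term 3 onward, concatenate the second-to-last term with the last: l·ii = lii, ii·lii = iilii, …
Continuing: iiliiliiiilii · liiiiliiiiliiliiiilii gives term 8.

iiliiliiiiliiliiiiliiiiliiliiiilii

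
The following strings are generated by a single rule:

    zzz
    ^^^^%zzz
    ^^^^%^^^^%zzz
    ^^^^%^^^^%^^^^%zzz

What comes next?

^^^^%^^^^%^^^^%^^^^%zzz

Each term is the previous one with ^^^^% prepended.
One more step from ^^^^%^^^^%^^^^%zzz gives the answer.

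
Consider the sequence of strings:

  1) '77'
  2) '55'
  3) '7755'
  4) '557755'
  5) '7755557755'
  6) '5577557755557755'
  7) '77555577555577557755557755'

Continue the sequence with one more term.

557755775555775577555577555577557755557755

From term 3 onward, concatenate the second-to-last term with the last: 77·55 = 7755, 55·7755 = 557755, …
Continuing: 5577557755557755 · 77555577555577557755557755 gives term 8.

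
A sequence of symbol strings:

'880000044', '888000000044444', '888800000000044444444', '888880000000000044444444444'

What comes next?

Reading off run lengths: 8 runs 2, 3, 4, 5; 0 runs 5, 7, 9, 11; 4 runs 2, 5, 8, 11 — each is linear in n (n = 1, 2, …).
Setting n = 5 gives 6, 13, 14 characters in each block.

888888000000000000044444444444444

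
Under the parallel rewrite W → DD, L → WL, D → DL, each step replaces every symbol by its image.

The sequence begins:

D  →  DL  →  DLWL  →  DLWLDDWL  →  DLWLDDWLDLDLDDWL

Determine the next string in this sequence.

Replace each of the 16 characters of DLWLDDWLDLDLDDWL in place — DL WL DD WL DL DL DD WL DL WL DL WL DL DL DD WL — and concatenate.

DLWLDDWLDLDLDDWLDLWLDLWLDLDLDDWL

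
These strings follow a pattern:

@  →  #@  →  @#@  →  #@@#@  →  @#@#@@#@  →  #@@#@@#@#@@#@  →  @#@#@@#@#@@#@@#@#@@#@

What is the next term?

#@@#@@#@#@@#@@#@#@@#@#@@#@@#@#@@#@

From term 3 onward, concatenate the second-to-last term with the last: @·#@ = @#@, #@·@#@ = #@@#@, …
The next term joins #@@#@@#@#@@#@ and @#@#@@#@#@@#@@#@#@@#@.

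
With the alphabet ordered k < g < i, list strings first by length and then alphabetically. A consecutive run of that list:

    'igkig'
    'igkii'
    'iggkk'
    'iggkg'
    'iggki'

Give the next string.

igggk

Treat iggki as a base-3 numeral over the given alphabet and add one, carrying through any trailing i's.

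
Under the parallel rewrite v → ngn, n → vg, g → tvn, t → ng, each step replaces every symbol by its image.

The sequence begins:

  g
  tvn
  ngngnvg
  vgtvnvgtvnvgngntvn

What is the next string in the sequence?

Rewriting the 18 symbols of vgtvnvgtvnvgngntvn one by one yields ngn tvn ng ngn vg ngn tvn ng ngn vg ngn tvn vg tvn vg ng ngn vg; concatenated:

ngntvnngngnvgngntvnngngnvgngntvnvgtvnvgngngnvg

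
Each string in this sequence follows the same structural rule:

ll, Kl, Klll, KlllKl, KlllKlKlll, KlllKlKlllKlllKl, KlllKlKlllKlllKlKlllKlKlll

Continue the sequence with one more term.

KlllKlKlllKlllKlKlllKlKlllKlllKlKlllKlllKl

From term 3 onward, concatenate the last term with the second-to-last: Kl·ll = Klll, Klll·Kl = KlllKl, …
The next term joins KlllKlKlllKlllKlKlllKlKlll and KlllKlKlllKlllKl.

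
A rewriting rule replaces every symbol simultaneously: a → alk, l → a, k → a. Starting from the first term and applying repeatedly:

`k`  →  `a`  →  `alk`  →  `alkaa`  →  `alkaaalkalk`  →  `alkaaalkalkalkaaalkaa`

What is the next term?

alkaaalkalkalkaaalkaaalkaaalkalkalkaaalkalk

φ(alkaaalkalkalkaaalkaa) expands symbol-by-symbol to alk a a alk alk alk a a alk a a alk a a alk alk alk a a alk alk; joining the 21 pieces gives the next term.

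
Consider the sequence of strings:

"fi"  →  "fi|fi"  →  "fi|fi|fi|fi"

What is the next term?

fi|fi|fi|fi|fi|fi|fi|fi

s(k+1) = s(k)·|·s(k) — each term doubles the last with '|' between the halves.
One more doubling of fi|fi|fi|fi gives the answer.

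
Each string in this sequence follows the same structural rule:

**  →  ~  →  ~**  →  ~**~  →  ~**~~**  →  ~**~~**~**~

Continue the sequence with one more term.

~**~~**~**~~**~~**

From term 3 onward, concatenate the last term with the second-to-last: ~·** = ~**, ~**·~ = ~**~, …
The next term joins ~**~~**~**~ and ~**~~**.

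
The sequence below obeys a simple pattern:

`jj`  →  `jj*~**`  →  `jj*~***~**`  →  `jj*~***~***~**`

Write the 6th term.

jj*~***~***~***~***~**

Every step adds *~** to the end: s(k+1) = s(k)·*~**.
From jj*~***~***~**, 2 further steps: jj*~***~***~** → jj*~***~***~***~** → (answer).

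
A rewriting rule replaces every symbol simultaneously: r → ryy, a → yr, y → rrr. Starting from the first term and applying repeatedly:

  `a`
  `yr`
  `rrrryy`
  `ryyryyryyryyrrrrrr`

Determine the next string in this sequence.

ryyrrrrrrryyrrrrrrryyrrrrrrryyrrrrrrryyryyryyryyryyryy

φ(ryyryyryyryyrrrrrr) expands symbol-by-symbol to ryy rrr rrr ryy rrr rrr ryy rrr rrr ryy rrr rrr ryy ryy ryy ryy ryy ryy; joining the 18 pieces gives the next term.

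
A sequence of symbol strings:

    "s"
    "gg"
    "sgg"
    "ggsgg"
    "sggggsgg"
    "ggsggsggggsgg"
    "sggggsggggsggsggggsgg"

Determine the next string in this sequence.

From term 3 onward, concatenate the second-to-last term with the last: s·gg = sgg, gg·sgg = ggsgg, …
Continuing: ggsggsggggsgg · sggggsggggsggsggggsgg gives term 8.

ggsggsggggsggsggggsggggsggsggggsgg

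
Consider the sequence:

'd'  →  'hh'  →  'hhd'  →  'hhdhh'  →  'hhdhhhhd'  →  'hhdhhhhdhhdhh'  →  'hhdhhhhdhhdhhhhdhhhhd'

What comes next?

This is a Fibonacci-style word recurrence s(k) = s(k−1)·s(k−2): e.g. hh·d = hhd.
So term 8 is hhdhhhhdhhdhhhhdhhhhd·hhdhhhhdhhdhh.

hhdhhhhdhhdhhhhdhhhhdhhdhhhhdhhdhh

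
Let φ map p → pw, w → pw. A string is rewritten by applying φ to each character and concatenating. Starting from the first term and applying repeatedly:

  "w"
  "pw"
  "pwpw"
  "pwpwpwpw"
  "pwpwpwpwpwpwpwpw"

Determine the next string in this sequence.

pwpwpwpwpwpwpwpwpwpwpwpwpwpwpwpw

Applying the rule to each of the 16 symbols of pwpwpwpwpwpwpwpw gives the pieces pw pw pw pw pw pw pw pw pw pw pw pw pw pw pw pw, which concatenate to the answer.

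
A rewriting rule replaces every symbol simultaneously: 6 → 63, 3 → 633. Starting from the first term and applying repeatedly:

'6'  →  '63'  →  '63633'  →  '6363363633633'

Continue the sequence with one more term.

6363363633633636336363363363633633

Replace each of the 13 characters of 6363363633633 in place — 63 633 63 633 633 63 633 63 633 633 63 633 633 — and concatenate.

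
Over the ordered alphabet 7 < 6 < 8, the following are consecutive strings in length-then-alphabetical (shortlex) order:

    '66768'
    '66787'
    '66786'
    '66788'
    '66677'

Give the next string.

66676

Find the rightmost character of 66677 below 8, bump it to the next letter, and reset everything to its right to 7.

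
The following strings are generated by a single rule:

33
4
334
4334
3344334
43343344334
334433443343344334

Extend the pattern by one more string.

Each term (from the third on) is the two preceding terms concatenated in order: term 3 = 33·4 = 334.
Continuing: 43343344334 · 334433443343344334 gives term 8.

43343344334334433443343344334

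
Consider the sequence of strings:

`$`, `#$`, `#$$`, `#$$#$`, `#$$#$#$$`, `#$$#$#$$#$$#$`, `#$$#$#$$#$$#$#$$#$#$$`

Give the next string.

#$$#$#$$#$$#$#$$#$#$$#$$#$#$$#$$#$

This is a Fibonacci-style word recurrence s(k) = s(k−1)·s(k−2): e.g. #$·$ = #$$.
Continuing: #$$#$#$$#$$#$#$$#$#$$ · #$$#$#$$#$$#$ gives term 8.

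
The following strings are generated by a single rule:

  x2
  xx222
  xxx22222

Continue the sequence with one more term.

The n-th term is n x's then 2n-1 2's (n = 1, 2, …).
Setting n = 4 gives 4, 7 characters in each block.

xxxx2222222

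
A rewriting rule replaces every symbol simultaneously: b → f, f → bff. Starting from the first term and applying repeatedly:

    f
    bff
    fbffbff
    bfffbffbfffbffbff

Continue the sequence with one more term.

fbffbffbfffbffbfffbffbffbfffbffbfffbffbff

Applying the rule to each of the 17 symbols of bfffbffbfffbffbff gives the pieces f bff bff bff f bff bff f bff bff bff f bff bff f bff bff, which concatenate to the answer.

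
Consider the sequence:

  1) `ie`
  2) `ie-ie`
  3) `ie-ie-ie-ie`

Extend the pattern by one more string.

Each string is two copies of the previous one joined by '-'.
One more doubling of ie-ie-ie-ie gives the answer.

ie-ie-ie-ie-ie-ie-ie-ie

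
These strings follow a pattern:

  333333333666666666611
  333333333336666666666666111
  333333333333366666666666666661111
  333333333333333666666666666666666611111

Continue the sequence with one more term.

333333333333333336666666666666666666666111111

Term n consists of 2n+3 3's, followed by 3n+1 6's, followed by n-1 1's, where the shown terms are n = 3, 4, 5, 6.
At n = 7 the blocks have lengths 17, 22, 6.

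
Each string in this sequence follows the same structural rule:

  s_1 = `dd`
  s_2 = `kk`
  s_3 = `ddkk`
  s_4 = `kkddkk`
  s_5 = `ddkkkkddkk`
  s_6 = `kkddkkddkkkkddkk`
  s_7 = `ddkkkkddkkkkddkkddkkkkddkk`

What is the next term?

kkddkkddkkkkddkkddkkkkddkkkkddkkddkkkkddkk

This is a Fibonacci-style word recurrence s(k) = s(k−2)·s(k−1): e.g. dd·kk = ddkk.
Continuing: kkddkkddkkkkddkk · ddkkkkddkkkkddkkddkkkkddkk gives term 8.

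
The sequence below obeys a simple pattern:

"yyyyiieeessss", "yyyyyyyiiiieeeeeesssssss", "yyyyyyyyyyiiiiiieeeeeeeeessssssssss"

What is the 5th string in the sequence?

yyyyyyyyyyyyyyyyiiiiiiiiiieeeeeeeeeeeeeeessssssssssssssss

Reading off run lengths: y runs 4, 7, 10; i runs 2, 4, 6; e runs 3, 6, 9; s runs 4, 7, 10 — each is linear in n (n = 1, 2, …).
At n = 5 the blocks have lengths 16, 10, 15, 16.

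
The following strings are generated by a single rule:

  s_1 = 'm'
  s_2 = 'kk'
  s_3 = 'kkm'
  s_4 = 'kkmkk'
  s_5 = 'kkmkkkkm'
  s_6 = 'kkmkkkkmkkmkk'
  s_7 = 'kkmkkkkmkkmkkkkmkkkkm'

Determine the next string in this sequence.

From term 3 onward, concatenate the last term with the second-to-last: kk·m = kkm, kkm·kk = kkmkk, …
Continuing: kkmkkkkmkkmkkkkmkkkkm · kkmkkkkmkkmkk gives term 8.

kkmkkkkmkkmkkkkmkkkkmkkmkkkkmkkmkk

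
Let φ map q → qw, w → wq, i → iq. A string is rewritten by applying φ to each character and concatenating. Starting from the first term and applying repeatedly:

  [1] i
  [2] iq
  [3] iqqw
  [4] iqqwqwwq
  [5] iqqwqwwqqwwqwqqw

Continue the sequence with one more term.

Rewriting the 16 symbols of iqqwqwwqqwwqwqqw one by one yields iq qw qw wq qw wq wq qw qw wq wq qw wq qw qw wq; concatenated:

iqqwqwwqqwwqwqqwqwwqwqqwwqqwqwwq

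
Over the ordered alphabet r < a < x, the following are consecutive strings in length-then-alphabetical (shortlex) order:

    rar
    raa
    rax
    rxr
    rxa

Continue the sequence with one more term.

rxx

Find the rightmost character of rxa below x, bump it to the next letter, and reset everything to its right to r.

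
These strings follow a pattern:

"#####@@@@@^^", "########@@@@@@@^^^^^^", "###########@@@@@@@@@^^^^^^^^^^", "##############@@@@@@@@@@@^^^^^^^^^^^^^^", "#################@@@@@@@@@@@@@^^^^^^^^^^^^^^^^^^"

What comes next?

####################@@@@@@@@@@@@@@@^^^^^^^^^^^^^^^^^^^^^^

Reading off run lengths: # runs 5, 8, 11, 14, 17; @ runs 5, 7, 9, 11, 13; ^ runs 2, 6, 10, 14, 18 — each is linear in n (n = 1, 2, …).
Setting n = 6 gives 20, 15, 22 characters in each block.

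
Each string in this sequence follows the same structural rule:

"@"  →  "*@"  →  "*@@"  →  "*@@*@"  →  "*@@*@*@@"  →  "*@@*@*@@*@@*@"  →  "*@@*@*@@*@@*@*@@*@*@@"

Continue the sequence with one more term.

*@@*@*@@*@@*@*@@*@*@@*@@*@*@@*@@*@

From term 3 onward, concatenate the last term with the second-to-last: *@·@ = *@@, *@@·*@ = *@@*@, …
Continuing: *@@*@*@@*@@*@*@@*@*@@ · *@@*@*@@*@@*@ gives term 8.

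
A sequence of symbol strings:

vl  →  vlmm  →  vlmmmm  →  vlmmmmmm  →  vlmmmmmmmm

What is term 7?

The strings grow by a fixed suffix mm each time.
From vlmmmmmmmm, 2 further steps: vlmmmmmmmm → vlmmmmmmmmmm → (answer).

vlmmmmmmmmmmmm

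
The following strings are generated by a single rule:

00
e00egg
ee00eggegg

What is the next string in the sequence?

Each term wraps the previous one in e on the left and egg on the right.
One more step from ee00eggegg gives the answer.

eee00eggeggegg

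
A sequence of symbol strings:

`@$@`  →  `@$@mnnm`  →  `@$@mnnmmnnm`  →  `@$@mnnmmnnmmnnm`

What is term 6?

@$@mnnmmnnmmnnmmnnmmnnm

Each term is the previous one with mnnm appended.
From @$@mnnmmnnmmnnm, 2 further steps: @$@mnnmmnnmmnnm → @$@mnnmmnnmmnnmmnnm → (answer).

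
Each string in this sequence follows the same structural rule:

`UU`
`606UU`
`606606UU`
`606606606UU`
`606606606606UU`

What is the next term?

Every step adds 606 at the front: s(k+1) = 606·s(k).
One more step from 606606606606UU gives the answer.

606606606606606UU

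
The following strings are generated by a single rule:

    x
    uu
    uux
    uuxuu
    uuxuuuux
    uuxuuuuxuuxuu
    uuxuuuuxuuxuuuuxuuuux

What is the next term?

uuxuuuuxuuxuuuuxuuuuxuuxuuuuxuuxuu

Each term (from the third on) is the previous term followed by the one before it: term 3 = uu·x = uux.
Continuing: uuxuuuuxuuxuuuuxuuuux · uuxuuuuxuuxuu gives term 8.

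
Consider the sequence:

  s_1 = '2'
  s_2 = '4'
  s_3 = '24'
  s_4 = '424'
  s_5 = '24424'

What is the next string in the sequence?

This is a Fibonacci-style word recurrence s(k) = s(k−2)·s(k−1): e.g. 2·4 = 24.
Continuing: 424 · 24424 gives term 6.

42424424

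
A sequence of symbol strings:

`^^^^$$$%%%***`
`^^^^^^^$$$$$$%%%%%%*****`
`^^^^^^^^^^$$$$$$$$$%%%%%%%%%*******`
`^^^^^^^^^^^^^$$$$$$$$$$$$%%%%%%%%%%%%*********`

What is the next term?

^^^^^^^^^^^^^^^^$$$$$$$$$$$$$$$%%%%%%%%%%%%%%%***********

Reading off run lengths: ^ runs 4, 7, 10, 13; $ runs 3, 6, 9, 12; % runs 3, 6, 9, 12; * runs 3, 5, 7, 9 — each is linear in n (n = 1, 2, …).
At n = 5 the blocks have lengths 16, 15, 15, 11.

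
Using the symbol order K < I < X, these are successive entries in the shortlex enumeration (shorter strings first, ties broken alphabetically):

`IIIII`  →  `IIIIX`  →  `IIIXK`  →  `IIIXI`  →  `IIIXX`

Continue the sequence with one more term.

IIXKK

Treat IIIXX as a base-3 numeral over the given alphabet and add one, carrying through any trailing X's.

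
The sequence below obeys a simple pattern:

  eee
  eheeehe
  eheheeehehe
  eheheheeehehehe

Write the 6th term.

eheheheheheeehehehehehe

Each term wraps the previous one in eh on the left and he on the right.
From eheheheeehehehe, 2 further steps: eheheheeehehehe → eheheheheeehehehehe → (answer).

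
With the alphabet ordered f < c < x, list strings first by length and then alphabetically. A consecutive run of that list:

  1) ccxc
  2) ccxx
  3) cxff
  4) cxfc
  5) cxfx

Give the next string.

cxcf

The successor of cxfx increments the rightmost position that isn't already x and resets every position after it to f.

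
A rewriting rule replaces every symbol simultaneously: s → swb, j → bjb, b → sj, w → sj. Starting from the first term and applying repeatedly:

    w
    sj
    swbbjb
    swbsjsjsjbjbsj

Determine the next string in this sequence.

swbsjsjswbbjbswbbjbswbbjbsjbjbsjswbbjb

Replace each of the 14 characters of swbsjsjsjbjbsj in place — swb sj sj swb bjb swb bjb swb bjb sj bjb sj swb bjb — and concatenate.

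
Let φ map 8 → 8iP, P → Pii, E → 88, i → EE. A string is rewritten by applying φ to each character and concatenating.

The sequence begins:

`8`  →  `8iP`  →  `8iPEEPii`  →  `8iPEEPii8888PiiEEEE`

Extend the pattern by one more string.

8iPEEPii8888PiiEEEE8iP8iP8iP8iPPiiEEEE88888888

φ(8iPEEPii8888PiiEEEE) expands symbol-by-symbol to 8iP EE Pii 88 88 Pii EE EE 8iP 8iP 8iP 8iP Pii EE EE 88 88 88 88; joining the 19 pieces gives the next term.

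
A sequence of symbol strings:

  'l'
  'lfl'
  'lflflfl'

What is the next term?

lflflflflflflfl

Every step duplicates the string with 'f' between the halves.
So the next term is two copies of lflflfl with 'f' between the halves.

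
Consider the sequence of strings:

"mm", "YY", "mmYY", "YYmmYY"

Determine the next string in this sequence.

mmYYYYmmYY

Each term (from the third on) is the two preceding terms concatenated in order: term 3 = mm·YY = mmYY.
Continuing: mmYY · YYmmYY gives term 5.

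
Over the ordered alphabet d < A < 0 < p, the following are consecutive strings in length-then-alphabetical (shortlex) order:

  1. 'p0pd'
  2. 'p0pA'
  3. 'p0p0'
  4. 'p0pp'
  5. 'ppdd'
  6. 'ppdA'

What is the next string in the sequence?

ppd0

Find the rightmost character of ppdA below p, bump it to the next letter, and reset everything to its right to d.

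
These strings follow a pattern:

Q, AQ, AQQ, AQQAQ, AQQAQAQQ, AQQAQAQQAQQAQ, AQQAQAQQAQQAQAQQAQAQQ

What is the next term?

From term 3 onward, concatenate the last term with the second-to-last: AQ·Q = AQQ, AQQ·AQ = AQQAQ, …
The next term joins AQQAQAQQAQQAQAQQAQAQQ and AQQAQAQQAQQAQ.

AQQAQAQQAQQAQAQQAQAQQAQQAQAQQAQQAQ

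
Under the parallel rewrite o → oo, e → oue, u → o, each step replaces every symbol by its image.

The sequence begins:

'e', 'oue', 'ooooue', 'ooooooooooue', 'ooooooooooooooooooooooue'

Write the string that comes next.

ooooooooooooooooooooooooooooooooooooooooooooooue

Applying the rule to each of the 24 symbols of ooooooooooooooooooooooue gives the pieces oo oo oo oo oo oo oo oo oo oo oo oo oo oo oo oo oo oo oo oo oo oo o oue, which concatenate to the answer.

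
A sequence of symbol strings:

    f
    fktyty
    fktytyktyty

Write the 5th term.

Each term is the previous one with ktyty appended.
From fktytyktyty, 2 further steps: fktytyktyty → fktytyktytyktyty → (answer).

fktytyktytyktytyktyty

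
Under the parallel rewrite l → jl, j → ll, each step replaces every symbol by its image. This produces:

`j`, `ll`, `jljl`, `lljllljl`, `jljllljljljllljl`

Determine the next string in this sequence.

Rewriting the 16 symbols of jljllljljljllljl one by one yields ll jl ll jl jl jl ll jl ll jl ll jl jl jl ll jl; concatenated:

lljllljljljllljllljllljljljllljl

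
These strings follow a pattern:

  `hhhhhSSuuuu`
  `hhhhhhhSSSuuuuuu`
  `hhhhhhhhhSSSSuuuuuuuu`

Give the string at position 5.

hhhhhhhhhhhhhSSSSSSuuuuuuuuuuuu

Reading off run lengths: h runs 5, 7, 9; S runs 2, 3, 4; u runs 4, 6, 8 — each is linear in n, where the shown terms are n = 2, 3, 4.
For term 5, n = 6, so the run lengths are 13, 6, 12.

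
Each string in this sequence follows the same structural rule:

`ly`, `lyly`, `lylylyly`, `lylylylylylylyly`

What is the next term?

lylylylylylylylylylylylylylylyly

Each string is two copies of the previous one concatenated.
So the next term is two copies of lylylylylylylyly.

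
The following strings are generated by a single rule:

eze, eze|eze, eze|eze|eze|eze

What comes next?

s(k+1) = s(k)·|·s(k) — each term doubles the last with '|' between the halves.
One more doubling of eze|eze|eze|eze gives the answer.

eze|eze|eze|eze|eze|eze|eze|eze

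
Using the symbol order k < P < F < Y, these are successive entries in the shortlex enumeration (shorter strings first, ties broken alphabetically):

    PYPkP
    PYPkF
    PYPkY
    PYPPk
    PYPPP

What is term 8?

PYPFk

Advancing 3 positions from PYPPP through PYPPP → PYPPF → PYPPY reaches term 8.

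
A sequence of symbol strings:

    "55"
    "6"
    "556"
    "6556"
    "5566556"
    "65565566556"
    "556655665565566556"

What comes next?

This is a Fibonacci-style word recurrence s(k) = s(k−2)·s(k−1): e.g. 55·6 = 556.
The next term joins 65565566556 and 556655665565566556.

65565566556556655665565566556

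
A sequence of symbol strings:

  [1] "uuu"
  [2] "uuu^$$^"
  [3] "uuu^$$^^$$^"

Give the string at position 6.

uuu^$$^^$$^^$$^^$$^^$$^

The strings grow by a fixed suffix ^$$^ each time.
From uuu^$$^^$$^, 3 further steps: uuu^$$^^$$^ → uuu^$$^^$$^^$$^ → uuu^$$^^$$^^$$^^$$^ → (answer).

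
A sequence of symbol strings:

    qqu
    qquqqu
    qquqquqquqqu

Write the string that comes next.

s(k+1) = s(k)·s(k) — each term doubles the last.
Doubling qquqquqquqqu:

qquqquqquqquqquqquqquqqu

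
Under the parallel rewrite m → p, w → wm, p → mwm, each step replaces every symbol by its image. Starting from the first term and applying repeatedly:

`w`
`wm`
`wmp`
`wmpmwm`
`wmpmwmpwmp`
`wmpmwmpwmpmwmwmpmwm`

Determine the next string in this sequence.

wmpmwmpwmpmwmwmpmwmpwmpwmpmwmpwmp

Replace each of the 19 characters of wmpmwmpwmpmwmwmpmwm in place — wm p mwm p wm p mwm wm p mwm p wm p wm p mwm p wm p — and concatenate.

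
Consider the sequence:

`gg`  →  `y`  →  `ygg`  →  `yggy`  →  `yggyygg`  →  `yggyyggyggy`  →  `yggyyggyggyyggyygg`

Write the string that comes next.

From term 3 onward, concatenate the last term with the second-to-last: y·gg = ygg, ygg·y = yggy, …
Continuing: yggyyggyggyyggyygg · yggyyggyggy gives term 8.

yggyyggyggyyggyyggyggyyggyggy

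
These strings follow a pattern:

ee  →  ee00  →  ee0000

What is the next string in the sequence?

ee000000

The strings grow by a fixed suffix 00 each time.
One more step from ee0000 gives the answer.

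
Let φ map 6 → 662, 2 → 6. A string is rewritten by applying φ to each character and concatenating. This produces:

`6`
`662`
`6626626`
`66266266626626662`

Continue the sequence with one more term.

66266266626626662662662666266266626626626

Applying the rule to each of the 17 symbols of 66266266626626662 gives the pieces 662 662 6 662 662 6 662 662 662 6 662 662 6 662 662 662 6, which concatenate to the answer.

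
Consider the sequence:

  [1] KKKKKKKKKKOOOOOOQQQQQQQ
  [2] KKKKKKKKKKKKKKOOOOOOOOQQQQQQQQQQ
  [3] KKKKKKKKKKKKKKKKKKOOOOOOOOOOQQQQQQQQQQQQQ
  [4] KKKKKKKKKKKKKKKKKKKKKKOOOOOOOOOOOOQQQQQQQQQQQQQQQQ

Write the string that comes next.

The n-th term is 4n+2 K's then 2n+2 O's then 3n+1 Q's, where the shown terms are n = 2, 3, 4, 5.
At n = 6 the blocks have lengths 26, 14, 19.

KKKKKKKKKKKKKKKKKKKKKKKKKKOOOOOOOOOOOOOOQQQQQQQQQQQQQQQQQQQ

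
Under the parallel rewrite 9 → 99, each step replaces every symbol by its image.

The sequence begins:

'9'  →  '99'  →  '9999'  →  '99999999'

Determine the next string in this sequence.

9999999999999999

Apply φ to 99999999 symbol by symbol: 9→99, 9→99, 9→99, 9→99, 9→99, 9→99, 9→99, 9→99; joined: 99 99 99 99 99 99 99 99.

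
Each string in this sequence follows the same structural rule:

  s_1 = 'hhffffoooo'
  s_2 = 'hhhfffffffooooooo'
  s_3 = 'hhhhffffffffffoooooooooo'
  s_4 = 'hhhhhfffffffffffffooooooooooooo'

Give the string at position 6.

Reading off run lengths: h runs 2, 3, 4, 5; f runs 4, 7, 10, 13; o runs 4, 7, 10, 13 — each is linear in n, where the shown terms are n = 2, 3, 4, 5.
Setting n = 7 gives 7, 19, 19 characters in each block.

hhhhhhhfffffffffffffffffffooooooooooooooooooo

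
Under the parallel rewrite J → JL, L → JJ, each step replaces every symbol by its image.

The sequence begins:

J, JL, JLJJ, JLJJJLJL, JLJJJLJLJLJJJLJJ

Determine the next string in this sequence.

JLJJJLJLJLJJJLJJJLJJJLJLJLJJJLJL

Replace each of the 16 characters of JLJJJLJLJLJJJLJJ in place — JL JJ JL JL JL JJ JL JJ JL JJ JL JL JL JJ JL JL — and concatenate.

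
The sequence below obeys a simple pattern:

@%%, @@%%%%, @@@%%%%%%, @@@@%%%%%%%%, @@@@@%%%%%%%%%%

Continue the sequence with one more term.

@@@@@@%%%%%%%%%%%%

Reading off run lengths: @ runs 1, 2, 3, 4, 5; % runs 2, 4, 6, 8, 10 — each is linear in n (n = 1, 2, …).
For the next term, n = 6, so the run lengths are 6, 12.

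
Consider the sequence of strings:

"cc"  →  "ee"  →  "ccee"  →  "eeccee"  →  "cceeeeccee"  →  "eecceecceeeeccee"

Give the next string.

This is a Fibonacci-style word recurrence s(k) = s(k−2)·s(k−1): e.g. cc·ee = ccee.
So term 7 is cceeeeccee·eecceecceeeeccee.

cceeeecceeeecceecceeeeccee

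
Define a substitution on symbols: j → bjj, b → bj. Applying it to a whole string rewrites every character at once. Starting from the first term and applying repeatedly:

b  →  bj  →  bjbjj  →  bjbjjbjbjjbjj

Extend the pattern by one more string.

φ(bjbjjbjbjjbjj) expands symbol-by-symbol to bj bjj bj bjj bjj bj bjj bj bjj bjj bj bjj bjj; joining the 13 pieces gives the next term.

bjbjjbjbjjbjjbjbjjbjbjjbjjbjbjjbjj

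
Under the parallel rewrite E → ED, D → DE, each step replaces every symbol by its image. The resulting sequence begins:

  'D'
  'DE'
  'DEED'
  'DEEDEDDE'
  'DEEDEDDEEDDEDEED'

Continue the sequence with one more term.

Rewriting the 16 symbols of DEEDEDDEEDDEDEED one by one yields DE ED ED DE ED DE DE ED ED DE DE ED DE ED ED DE; concatenated:

DEEDEDDEEDDEDEEDEDDEDEEDDEEDEDDE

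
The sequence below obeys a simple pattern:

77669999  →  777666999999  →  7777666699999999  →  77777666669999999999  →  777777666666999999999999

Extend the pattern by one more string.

7777777666666699999999999999

Term n consists of n 7's, followed by n 6's, followed by 2n 9's, where the shown terms are n = 2, 3, 4, 5, 6.
Setting n = 7 gives 7, 7, 14 characters in each block.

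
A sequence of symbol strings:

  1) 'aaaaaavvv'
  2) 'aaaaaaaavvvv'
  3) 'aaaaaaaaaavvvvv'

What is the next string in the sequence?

The n-th term is 2n a's then n v's, where the shown terms are n = 3, 4, 5.
For the next term, n = 6, so the run lengths are 12, 6.

aaaaaaaaaaaavvvvvv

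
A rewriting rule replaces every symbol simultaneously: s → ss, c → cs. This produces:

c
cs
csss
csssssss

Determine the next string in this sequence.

csssssssssssssss

Apply φ to csssssss symbol by symbol: c→cs, s→ss, s→ss, s→ss, s→ss, s→ss, s→ss, s→ss; joined: cs ss ss ss ss ss ss ss.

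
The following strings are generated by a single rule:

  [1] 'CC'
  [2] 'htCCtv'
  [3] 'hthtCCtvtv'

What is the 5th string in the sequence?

s(k+1) = ht·s(k)·tv, so each term gains ht as a prefix and tv as a suffix.
From hthtCCtvtv, 2 further steps: hthtCCtvtv → hththtCCtvtvtv → (answer).

hthththtCCtvtvtvtv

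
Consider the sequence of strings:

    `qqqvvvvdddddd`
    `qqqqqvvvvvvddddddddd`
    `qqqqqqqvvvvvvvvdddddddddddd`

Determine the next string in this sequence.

Reading off run lengths: q runs 3, 5, 7; v runs 4, 6, 8; d runs 6, 9, 12 — each is linear in n, where the shown terms are n = 2, 3, 4.
For the next term, n = 5, so the run lengths are 9, 10, 15.

qqqqqqqqqvvvvvvvvvvddddddddddddddd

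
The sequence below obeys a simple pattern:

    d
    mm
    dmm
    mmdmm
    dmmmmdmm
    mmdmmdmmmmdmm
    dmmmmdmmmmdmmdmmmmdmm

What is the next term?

This is a Fibonacci-style word recurrence s(k) = s(k−2)·s(k−1): e.g. d·mm = dmm.
Continuing: mmdmmdmmmmdmm · dmmmmdmmmmdmmdmmmmdmm gives term 8.

mmdmmdmmmmdmmdmmmmdmmmmdmmdmmmmdmm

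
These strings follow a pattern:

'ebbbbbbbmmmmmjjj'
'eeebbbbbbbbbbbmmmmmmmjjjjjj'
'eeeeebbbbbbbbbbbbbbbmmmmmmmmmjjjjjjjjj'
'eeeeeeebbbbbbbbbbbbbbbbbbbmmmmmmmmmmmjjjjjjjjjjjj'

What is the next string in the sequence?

eeeeeeeeebbbbbbbbbbbbbbbbbbbbbbbmmmmmmmmmmmmmjjjjjjjjjjjjjjj

Term n consists of 2n-1 e's, followed by 4n+3 b's, followed by 2n+3 m's, followed by 3n j's (n = 1, 2, …).
Setting n = 5 gives 9, 23, 13, 15 characters in each block.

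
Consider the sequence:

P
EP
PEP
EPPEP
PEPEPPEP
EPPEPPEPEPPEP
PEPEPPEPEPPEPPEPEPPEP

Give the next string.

EPPEPPEPEPPEPPEPEPPEPEPPEPPEPEPPEP

This is a Fibonacci-style word recurrence s(k) = s(k−2)·s(k−1): e.g. P·EP = PEP.
So term 8 is EPPEPPEPEPPEP·PEPEPPEPEPPEPPEPEPPEP.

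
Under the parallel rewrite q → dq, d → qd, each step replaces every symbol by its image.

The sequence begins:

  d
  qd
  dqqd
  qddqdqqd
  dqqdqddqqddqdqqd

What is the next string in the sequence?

φ(dqqdqddqqddqdqqd) expands symbol-by-symbol to qd dq dq qd dq qd qd dq dq qd qd dq qd dq dq qd; joining the 16 pieces gives the next term.

qddqdqqddqqdqddqdqqdqddqqddqdqqd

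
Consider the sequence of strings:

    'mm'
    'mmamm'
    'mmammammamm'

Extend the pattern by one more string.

mmammammammammammammamm

s(k+1) = s(k)·a·s(k) — each term doubles the last with 'a' between the halves.
One more doubling of mmammammamm gives the answer.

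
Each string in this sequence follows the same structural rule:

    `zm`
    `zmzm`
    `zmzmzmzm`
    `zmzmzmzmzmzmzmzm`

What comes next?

zmzmzmzmzmzmzmzmzmzmzmzmzmzmzmzm

s(k+1) = s(k)·s(k) — each term doubles the last.
One more doubling of zmzmzmzmzmzmzmzm gives the answer.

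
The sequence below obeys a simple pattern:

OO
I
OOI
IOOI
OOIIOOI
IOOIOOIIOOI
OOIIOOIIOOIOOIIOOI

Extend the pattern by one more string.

IOOIOOIIOOIOOIIOOIIOOIOOIIOOI

This is a Fibonacci-style word recurrence s(k) = s(k−2)·s(k−1): e.g. OO·I = OOI.
The next term joins IOOIOOIIOOI and OOIIOOIIOOIOOIIOOI.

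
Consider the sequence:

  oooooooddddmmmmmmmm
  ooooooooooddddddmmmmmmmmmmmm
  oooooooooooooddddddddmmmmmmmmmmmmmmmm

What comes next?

Term n consists of 3n+1 o's, followed by 2n d's, followed by 4n m's, where the shown terms are n = 2, 3, 4.
Setting n = 5 gives 16, 10, 20 characters in each block.

ooooooooooooooooddddddddddmmmmmmmmmmmmmmmmmmmm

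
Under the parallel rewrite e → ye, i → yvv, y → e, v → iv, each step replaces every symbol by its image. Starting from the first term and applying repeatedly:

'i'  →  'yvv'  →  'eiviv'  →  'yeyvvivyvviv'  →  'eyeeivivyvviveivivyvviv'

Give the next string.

Rewriting the 23 symbols of eyeeivivyvviveivivyvviv one by one yields ye e ye ye yvv iv yvv iv e iv iv yvv iv ye yvv iv yvv iv e iv iv yvv iv; concatenated:

yeeyeyeyvvivyvviveivivyvvivyeyvvivyvviveivivyvviv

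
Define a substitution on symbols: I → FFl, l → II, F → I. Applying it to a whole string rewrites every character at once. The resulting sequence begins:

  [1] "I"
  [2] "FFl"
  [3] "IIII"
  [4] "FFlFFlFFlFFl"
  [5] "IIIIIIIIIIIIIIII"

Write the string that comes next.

Replace each of the 16 characters of IIIIIIIIIIIIIIII in place — FFl FFl FFl FFl FFl FFl FFl FFl FFl FFl FFl FFl FFl FFl FFl FFl — and concatenate.

FFlFFlFFlFFlFFlFFlFFlFFlFFlFFlFFlFFlFFlFFlFFlFFl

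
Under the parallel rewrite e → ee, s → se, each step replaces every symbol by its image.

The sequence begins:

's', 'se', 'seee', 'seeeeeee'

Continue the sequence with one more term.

Rewriting each symbol of seeeeeee: s→se, e→ee, e→ee, e→ee, e→ee, e→ee, e→ee, e→ee, which concatenates to se ee ee ee ee ee ee ee.

seeeeeeeeeeeeeee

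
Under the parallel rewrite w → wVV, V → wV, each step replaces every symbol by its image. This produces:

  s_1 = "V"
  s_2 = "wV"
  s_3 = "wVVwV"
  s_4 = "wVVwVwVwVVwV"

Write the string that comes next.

wVVwVwVwVVwVwVVwVwVVwVwVwVVwV

Expanding wVVwVwVwVVwV: w→wVV, V→wV, V→wV, w→wVV, V→wV, w→wVV, V→wV, w→wVV, V→wV, V→wV, w→wVV, V→wV. Concatenated: wVV wV wV wVV wV wVV wV wVV wV wV wVV wV.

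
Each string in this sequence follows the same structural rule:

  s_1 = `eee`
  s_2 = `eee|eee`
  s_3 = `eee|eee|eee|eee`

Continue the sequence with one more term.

Each string is two copies of the previous one joined by '|'.
Doubling eee|eee|eee|eee with '|' between the halves:

eee|eee|eee|eee|eee|eee|eee|eee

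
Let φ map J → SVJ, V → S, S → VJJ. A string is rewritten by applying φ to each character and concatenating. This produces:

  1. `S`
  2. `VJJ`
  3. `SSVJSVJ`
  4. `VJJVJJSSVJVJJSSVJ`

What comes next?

Applying the rule to each of the 17 symbols of VJJVJJSSVJVJJSSVJ gives the pieces S SVJ SVJ S SVJ SVJ VJJ VJJ S SVJ S SVJ SVJ VJJ VJJ S SVJ, which concatenate to the answer.

SSVJSVJSSVJSVJVJJVJJSSVJSSVJSVJVJJVJJSSVJ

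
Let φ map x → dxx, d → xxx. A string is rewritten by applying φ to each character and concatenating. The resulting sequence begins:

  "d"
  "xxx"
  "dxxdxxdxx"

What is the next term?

xxxdxxdxxxxxdxxdxxxxxdxxdxx

Rewriting each symbol of dxxdxxdxx: d→xxx, x→dxx, x→dxx, d→xxx, x→dxx, x→dxx, d→xxx, x→dxx, x→dxx, which concatenates to xxx dxx dxx xxx dxx dxx xxx dxx dxx.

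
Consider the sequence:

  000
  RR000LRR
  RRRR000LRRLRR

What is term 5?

Each term wraps the previous one in RR on the left and LRR on the right.
From RRRR000LRRLRR, 2 further steps: RRRR000LRRLRR → RRRRRR000LRRLRRLRR → (answer).

RRRRRRRR000LRRLRRLRRLRR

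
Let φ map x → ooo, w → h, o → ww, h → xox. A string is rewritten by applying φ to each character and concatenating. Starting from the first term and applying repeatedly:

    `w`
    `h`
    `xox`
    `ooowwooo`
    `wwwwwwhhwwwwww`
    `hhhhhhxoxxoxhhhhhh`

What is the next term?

φ(hhhhhhxoxxoxhhhhhh) expands symbol-by-symbol to xox xox xox xox xox xox ooo ww ooo ooo ww ooo xox xox xox xox xox xox; joining the 18 pieces gives the next term.

xoxxoxxoxxoxxoxxoxooowwoooooowwoooxoxxoxxoxxoxxoxxox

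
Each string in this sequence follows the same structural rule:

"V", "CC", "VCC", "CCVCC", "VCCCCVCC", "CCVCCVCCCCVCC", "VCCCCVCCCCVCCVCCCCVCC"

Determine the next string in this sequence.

CCVCCVCCCCVCCVCCCCVCCCCVCCVCCCCVCC

Each term (from the third on) is the two preceding terms concatenated in order: term 3 = V·CC = VCC.
So term 8 is CCVCCVCCCCVCC·VCCCCVCCCCVCCVCCCCVCC.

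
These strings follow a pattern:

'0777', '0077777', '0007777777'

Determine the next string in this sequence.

0000777777777

Each string has the form 0^{n} 7^{2n+1} (n = 1, 2, …).
For the next term, n = 4, so the run lengths are 4, 9.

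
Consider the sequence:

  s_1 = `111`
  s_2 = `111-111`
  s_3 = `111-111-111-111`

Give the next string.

111-111-111-111-111-111-111-111

s(k+1) = s(k)·-·s(k) — each term doubles the last with '-' between the halves.
So the next term is two copies of 111-111-111-111 with '-' between the halves.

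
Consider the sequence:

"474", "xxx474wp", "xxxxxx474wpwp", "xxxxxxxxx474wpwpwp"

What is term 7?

xxxxxxxxxxxxxxxxxx474wpwpwpwpwpwp

Each term wraps the previous one in xxx on the left and wp on the right.
From xxxxxxxxx474wpwpwp, 3 further steps: xxxxxxxxx474wpwpwp → xxxxxxxxxxxx474wpwpwpwp → xxxxxxxxxxxxxxx474wpwpwpwpwp → (answer).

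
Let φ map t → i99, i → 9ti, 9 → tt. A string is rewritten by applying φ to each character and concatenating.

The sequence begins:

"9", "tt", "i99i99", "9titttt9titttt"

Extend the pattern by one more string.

Rewriting the 14 symbols of 9titttt9titttt one by one yields tt i99 9ti i99 i99 i99 i99 tt i99 9ti i99 i99 i99 i99; concatenated:

tti999tii99i99i99i99tti999tii99i99i99i99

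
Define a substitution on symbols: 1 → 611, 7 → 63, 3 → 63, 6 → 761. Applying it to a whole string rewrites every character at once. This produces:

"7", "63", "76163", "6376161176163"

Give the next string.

φ(6376161176163) expands symbol-by-symbol to 761 63 63 761 611 761 611 611 63 761 611 761 63; joining the 13 pieces gives the next term.

76163637616117616116116376161176163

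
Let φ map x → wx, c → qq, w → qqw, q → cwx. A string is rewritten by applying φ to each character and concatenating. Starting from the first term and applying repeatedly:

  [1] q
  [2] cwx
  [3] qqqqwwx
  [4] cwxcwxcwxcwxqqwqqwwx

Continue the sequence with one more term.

φ(cwxcwxcwxcwxqqwqqwwx) expands symbol-by-symbol to qq qqw wx qq qqw wx qq qqw wx qq qqw wx cwx cwx qqw cwx cwx qqw qqw wx; joining the 20 pieces gives the next term.

qqqqwwxqqqqwwxqqqqwwxqqqqwwxcwxcwxqqwcwxcwxqqwqqwwx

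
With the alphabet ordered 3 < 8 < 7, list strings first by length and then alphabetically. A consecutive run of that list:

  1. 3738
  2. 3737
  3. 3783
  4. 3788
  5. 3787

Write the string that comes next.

The successor of 3787 increments the rightmost position that isn't already 7 and resets every position after it to 3.

3773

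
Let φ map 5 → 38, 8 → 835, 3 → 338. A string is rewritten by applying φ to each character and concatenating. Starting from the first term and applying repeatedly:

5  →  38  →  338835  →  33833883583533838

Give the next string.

Rewriting the 17 symbols of 33833883583533838 one by one yields 338 338 835 338 338 835 835 338 38 835 338 38 338 338 835 338 835; concatenated:

3383388353383388358353383883533838338338835338835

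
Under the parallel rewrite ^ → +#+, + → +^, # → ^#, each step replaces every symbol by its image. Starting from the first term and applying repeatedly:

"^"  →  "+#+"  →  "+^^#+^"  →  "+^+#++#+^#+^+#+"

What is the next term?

Rewriting the 15 symbols of +^+#++#+^#+^+#+ one by one yields +^ +#+ +^ ^# +^ +^ ^# +^ +#+ ^# +^ +#+ +^ ^# +^; concatenated:

+^+#++^^#+^+^^#+^+#+^#+^+#++^^#+^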